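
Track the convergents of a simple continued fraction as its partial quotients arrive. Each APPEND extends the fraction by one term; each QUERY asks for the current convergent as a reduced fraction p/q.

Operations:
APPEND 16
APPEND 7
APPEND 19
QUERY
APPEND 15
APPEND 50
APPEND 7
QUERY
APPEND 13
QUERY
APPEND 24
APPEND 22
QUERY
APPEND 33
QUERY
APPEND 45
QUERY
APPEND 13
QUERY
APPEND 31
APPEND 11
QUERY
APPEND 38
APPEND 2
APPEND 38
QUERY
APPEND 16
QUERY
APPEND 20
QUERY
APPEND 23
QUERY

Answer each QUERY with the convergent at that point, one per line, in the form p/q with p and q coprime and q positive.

2163/134
11442999/708905
150389050/9316749
79807553428/4944156131
2637270043323/163381463204
118756959502963/7357110000311
1546477743581842/95805811467247
530201714859522557/32846515731801895
1575218469503436443953/97586327598503159316
25244417163233187420267/1563916377961930264907
506463561734167184849293/31375913886837108457456
11673906337049078438954006/723209935775215424786395

APPEND 16: p_0 = 16·1 + 0 = 16, q_0 = 16·0 + 1 = 1 → 16/1
APPEND 7: p_1 = 7·16 + 1 = 113, q_1 = 7·1 + 0 = 7 → 113/7
APPEND 19: p_2 = 19·113 + 16 = 2163, q_2 = 19·7 + 1 = 134 → 2163/134
APPEND 15: p_3 = 15·2163 + 113 = 32558, q_3 = 15·134 + 7 = 2017 → 32558/2017
APPEND 50: p_4 = 50·32558 + 2163 = 1630063, q_4 = 50·2017 + 134 = 100984 → 1630063/100984
APPEND 7: p_5 = 7·1630063 + 32558 = 11442999, q_5 = 7·100984 + 2017 = 708905 → 11442999/708905
APPEND 13: p_6 = 13·11442999 + 1630063 = 150389050, q_6 = 13·708905 + 100984 = 9316749 → 150389050/9316749
APPEND 24: p_7 = 24·150389050 + 11442999 = 3620780199, q_7 = 24·9316749 + 708905 = 224310881 → 3620780199/224310881
APPEND 22: p_8 = 22·3620780199 + 150389050 = 79807553428, q_8 = 22·224310881 + 9316749 = 4944156131 → 79807553428/4944156131
APPEND 33: p_9 = 33·79807553428 + 3620780199 = 2637270043323, q_9 = 33·4944156131 + 224310881 = 163381463204 → 2637270043323/163381463204
APPEND 45: p_10 = 45·2637270043323 + 79807553428 = 118756959502963, q_10 = 45·163381463204 + 4944156131 = 7357110000311 → 118756959502963/7357110000311
APPEND 13: p_11 = 13·118756959502963 + 2637270043323 = 1546477743581842, q_11 = 13·7357110000311 + 163381463204 = 95805811467247 → 1546477743581842/95805811467247
APPEND 31: p_12 = 31·1546477743581842 + 118756959502963 = 48059567010540065, q_12 = 31·95805811467247 + 7357110000311 = 2977337265484968 → 48059567010540065/2977337265484968
APPEND 11: p_13 = 11·48059567010540065 + 1546477743581842 = 530201714859522557, q_13 = 11·2977337265484968 + 95805811467247 = 32846515731801895 → 530201714859522557/32846515731801895
APPEND 38: p_14 = 38·530201714859522557 + 48059567010540065 = 20195724731672397231, q_14 = 38·32846515731801895 + 2977337265484968 = 1251144935073956978 → 20195724731672397231/1251144935073956978
APPEND 2: p_15 = 2·20195724731672397231 + 530201714859522557 = 40921651178204317019, q_15 = 2·1251144935073956978 + 32846515731801895 = 2535136385879715851 → 40921651178204317019/2535136385879715851
APPEND 38: p_16 = 38·40921651178204317019 + 20195724731672397231 = 1575218469503436443953, q_16 = 38·2535136385879715851 + 1251144935073956978 = 97586327598503159316 → 1575218469503436443953/97586327598503159316
APPEND 16: p_17 = 16·1575218469503436443953 + 40921651178204317019 = 25244417163233187420267, q_17 = 16·97586327598503159316 + 2535136385879715851 = 1563916377961930264907 → 25244417163233187420267/1563916377961930264907
APPEND 20: p_18 = 20·25244417163233187420267 + 1575218469503436443953 = 506463561734167184849293, q_18 = 20·1563916377961930264907 + 97586327598503159316 = 31375913886837108457456 → 506463561734167184849293/31375913886837108457456
APPEND 23: p_19 = 23·506463561734167184849293 + 25244417163233187420267 = 11673906337049078438954006, q_19 = 23·31375913886837108457456 + 1563916377961930264907 = 723209935775215424786395 → 11673906337049078438954006/723209935775215424786395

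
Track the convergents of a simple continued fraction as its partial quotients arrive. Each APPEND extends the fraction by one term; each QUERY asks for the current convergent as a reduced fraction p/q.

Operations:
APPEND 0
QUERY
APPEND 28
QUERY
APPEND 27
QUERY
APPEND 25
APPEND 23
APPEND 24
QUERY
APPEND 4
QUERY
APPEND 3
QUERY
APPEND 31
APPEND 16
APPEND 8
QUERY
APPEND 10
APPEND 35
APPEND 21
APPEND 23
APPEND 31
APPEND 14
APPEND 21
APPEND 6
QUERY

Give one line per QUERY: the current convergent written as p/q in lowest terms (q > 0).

APPEND 0: p_0 = 0·1 + 0 = 0, q_0 = 0·0 + 1 = 1 → 0/1
APPEND 28: p_1 = 28·0 + 1 = 1, q_1 = 28·1 + 0 = 28 → 1/28
APPEND 27: p_2 = 27·1 + 0 = 27, q_2 = 27·28 + 1 = 757 → 27/757
APPEND 25: p_3 = 25·27 + 1 = 676, q_3 = 25·757 + 28 = 18953 → 676/18953
APPEND 23: p_4 = 23·676 + 27 = 15575, q_4 = 23·18953 + 757 = 436676 → 15575/436676
APPEND 24: p_5 = 24·15575 + 676 = 374476, q_5 = 24·436676 + 18953 = 10499177 → 374476/10499177
APPEND 4: p_6 = 4·374476 + 15575 = 1513479, q_6 = 4·10499177 + 436676 = 42433384 → 1513479/42433384
APPEND 3: p_7 = 3·1513479 + 374476 = 4914913, q_7 = 3·42433384 + 10499177 = 137799329 → 4914913/137799329
APPEND 31: p_8 = 31·4914913 + 1513479 = 153875782, q_8 = 31·137799329 + 42433384 = 4314212583 → 153875782/4314212583
APPEND 16: p_9 = 16·153875782 + 4914913 = 2466927425, q_9 = 16·4314212583 + 137799329 = 69165200657 → 2466927425/69165200657
APPEND 8: p_10 = 8·2466927425 + 153875782 = 19889295182, q_10 = 8·69165200657 + 4314212583 = 557635817839 → 19889295182/557635817839
APPEND 10: p_11 = 10·19889295182 + 2466927425 = 201359879245, q_11 = 10·557635817839 + 69165200657 = 5645523379047 → 201359879245/5645523379047
APPEND 35: p_12 = 35·201359879245 + 19889295182 = 7067485068757, q_12 = 35·5645523379047 + 557635817839 = 198150954084484 → 7067485068757/198150954084484
APPEND 21: p_13 = 21·7067485068757 + 201359879245 = 148618546323142, q_13 = 21·198150954084484 + 5645523379047 = 4166815559153211 → 148618546323142/4166815559153211
APPEND 23: p_14 = 23·148618546323142 + 7067485068757 = 3425294050501023, q_14 = 23·4166815559153211 + 198150954084484 = 96034908814608337 → 3425294050501023/96034908814608337
APPEND 31: p_15 = 31·3425294050501023 + 148618546323142 = 106332734111854855, q_15 = 31·96034908814608337 + 4166815559153211 = 2981248988812011658 → 106332734111854855/2981248988812011658
APPEND 14: p_16 = 14·106332734111854855 + 3425294050501023 = 1492083571616468993, q_16 = 14·2981248988812011658 + 96034908814608337 = 41833520752182771549 → 1492083571616468993/41833520752182771549
APPEND 21: p_17 = 21·1492083571616468993 + 106332734111854855 = 31440087738057703708, q_17 = 21·41833520752182771549 + 2981248988812011658 = 881485184784650214187 → 31440087738057703708/881485184784650214187
APPEND 6: p_18 = 6·31440087738057703708 + 1492083571616468993 = 190132609999962691241, q_18 = 6·881485184784650214187 + 41833520752182771549 = 5330744629460084056671 → 190132609999962691241/5330744629460084056671

0/1
1/28
27/757
374476/10499177
1513479/42433384
4914913/137799329
19889295182/557635817839
190132609999962691241/5330744629460084056671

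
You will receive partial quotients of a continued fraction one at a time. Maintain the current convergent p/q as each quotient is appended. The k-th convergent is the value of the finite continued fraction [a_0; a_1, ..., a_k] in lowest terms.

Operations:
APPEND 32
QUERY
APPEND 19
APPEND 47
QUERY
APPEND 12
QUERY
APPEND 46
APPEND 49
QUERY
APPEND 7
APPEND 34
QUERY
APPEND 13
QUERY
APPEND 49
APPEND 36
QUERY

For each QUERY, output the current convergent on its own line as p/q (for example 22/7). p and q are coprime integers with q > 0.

APPEND 32: p_0 = 32·1 + 0 = 32, q_0 = 32·0 + 1 = 1 → 32/1
APPEND 19: p_1 = 19·32 + 1 = 609, q_1 = 19·1 + 0 = 19 → 609/19
APPEND 47: p_2 = 47·609 + 32 = 28655, q_2 = 47·19 + 1 = 894 → 28655/894
APPEND 12: p_3 = 12·28655 + 609 = 344469, q_3 = 12·894 + 19 = 10747 → 344469/10747
APPEND 46: p_4 = 46·344469 + 28655 = 15874229, q_4 = 46·10747 + 894 = 495256 → 15874229/495256
APPEND 49: p_5 = 49·15874229 + 344469 = 778181690, q_5 = 49·495256 + 10747 = 24278291 → 778181690/24278291
APPEND 7: p_6 = 7·778181690 + 15874229 = 5463146059, q_6 = 7·24278291 + 495256 = 170443293 → 5463146059/170443293
APPEND 34: p_7 = 34·5463146059 + 778181690 = 186525147696, q_7 = 34·170443293 + 24278291 = 5819350253 → 186525147696/5819350253
APPEND 13: p_8 = 13·186525147696 + 5463146059 = 2430290066107, q_8 = 13·5819350253 + 170443293 = 75821996582 → 2430290066107/75821996582
APPEND 49: p_9 = 49·2430290066107 + 186525147696 = 119270738386939, q_9 = 49·75821996582 + 5819350253 = 3721097182771 → 119270738386939/3721097182771
APPEND 36: p_10 = 36·119270738386939 + 2430290066107 = 4296176871995911, q_10 = 36·3721097182771 + 75821996582 = 134035320576338 → 4296176871995911/134035320576338

32/1
28655/894
344469/10747
778181690/24278291
186525147696/5819350253
2430290066107/75821996582
4296176871995911/134035320576338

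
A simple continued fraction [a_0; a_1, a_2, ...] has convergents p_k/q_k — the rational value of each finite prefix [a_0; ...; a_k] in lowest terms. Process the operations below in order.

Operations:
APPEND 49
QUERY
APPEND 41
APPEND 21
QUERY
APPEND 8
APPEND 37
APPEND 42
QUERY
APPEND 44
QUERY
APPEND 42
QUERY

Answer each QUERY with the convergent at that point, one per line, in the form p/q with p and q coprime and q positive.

APPEND 49: p_0 = 49·1 + 0 = 49, q_0 = 49·0 + 1 = 1 → 49/1
APPEND 41: p_1 = 41·49 + 1 = 2010, q_1 = 41·1 + 0 = 41 → 2010/41
APPEND 21: p_2 = 21·2010 + 49 = 42259, q_2 = 21·41 + 1 = 862 → 42259/862
APPEND 8: p_3 = 8·42259 + 2010 = 340082, q_3 = 8·862 + 41 = 6937 → 340082/6937
APPEND 37: p_4 = 37·340082 + 42259 = 12625293, q_4 = 37·6937 + 862 = 257531 → 12625293/257531
APPEND 42: p_5 = 42·12625293 + 340082 = 530602388, q_5 = 42·257531 + 6937 = 10823239 → 530602388/10823239
APPEND 44: p_6 = 44·530602388 + 12625293 = 23359130365, q_6 = 44·10823239 + 257531 = 476480047 → 23359130365/476480047
APPEND 42: p_7 = 42·23359130365 + 530602388 = 981614077718, q_7 = 42·476480047 + 10823239 = 20022985213 → 981614077718/20022985213

49/1
42259/862
530602388/10823239
23359130365/476480047
981614077718/20022985213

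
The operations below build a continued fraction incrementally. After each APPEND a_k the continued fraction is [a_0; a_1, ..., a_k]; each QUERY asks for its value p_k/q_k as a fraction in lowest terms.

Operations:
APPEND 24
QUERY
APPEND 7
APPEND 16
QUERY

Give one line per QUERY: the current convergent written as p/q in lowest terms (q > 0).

24/1
2728/113

APPEND 24: p_0 = 24·1 + 0 = 24, q_0 = 24·0 + 1 = 1 → 24/1
APPEND 7: p_1 = 7·24 + 1 = 169, q_1 = 7·1 + 0 = 7 → 169/7
APPEND 16: p_2 = 16·169 + 24 = 2728, q_2 = 16·7 + 1 = 113 → 2728/113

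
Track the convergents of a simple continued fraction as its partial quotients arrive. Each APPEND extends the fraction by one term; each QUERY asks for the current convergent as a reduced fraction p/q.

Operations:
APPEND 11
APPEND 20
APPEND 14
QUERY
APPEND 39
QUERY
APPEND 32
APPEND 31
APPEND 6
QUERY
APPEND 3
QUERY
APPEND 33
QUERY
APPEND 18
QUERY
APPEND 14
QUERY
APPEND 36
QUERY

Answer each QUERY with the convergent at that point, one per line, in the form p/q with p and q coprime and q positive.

3105/281
121316/10979
727263475/65816757
2302353468/208361129
76704927919/6941734014
1382991056010/125159573381
19438579712059/1759175761348
701171860690134/63455486981909

APPEND 11: p_0 = 11·1 + 0 = 11, q_0 = 11·0 + 1 = 1 → 11/1
APPEND 20: p_1 = 20·11 + 1 = 221, q_1 = 20·1 + 0 = 20 → 221/20
APPEND 14: p_2 = 14·221 + 11 = 3105, q_2 = 14·20 + 1 = 281 → 3105/281
APPEND 39: p_3 = 39·3105 + 221 = 121316, q_3 = 39·281 + 20 = 10979 → 121316/10979
APPEND 32: p_4 = 32·121316 + 3105 = 3885217, q_4 = 32·10979 + 281 = 351609 → 3885217/351609
APPEND 31: p_5 = 31·3885217 + 121316 = 120563043, q_5 = 31·351609 + 10979 = 10910858 → 120563043/10910858
APPEND 6: p_6 = 6·120563043 + 3885217 = 727263475, q_6 = 6·10910858 + 351609 = 65816757 → 727263475/65816757
APPEND 3: p_7 = 3·727263475 + 120563043 = 2302353468, q_7 = 3·65816757 + 10910858 = 208361129 → 2302353468/208361129
APPEND 33: p_8 = 33·2302353468 + 727263475 = 76704927919, q_8 = 33·208361129 + 65816757 = 6941734014 → 76704927919/6941734014
APPEND 18: p_9 = 18·76704927919 + 2302353468 = 1382991056010, q_9 = 18·6941734014 + 208361129 = 125159573381 → 1382991056010/125159573381
APPEND 14: p_10 = 14·1382991056010 + 76704927919 = 19438579712059, q_10 = 14·125159573381 + 6941734014 = 1759175761348 → 19438579712059/1759175761348
APPEND 36: p_11 = 36·19438579712059 + 1382991056010 = 701171860690134, q_11 = 36·1759175761348 + 125159573381 = 63455486981909 → 701171860690134/63455486981909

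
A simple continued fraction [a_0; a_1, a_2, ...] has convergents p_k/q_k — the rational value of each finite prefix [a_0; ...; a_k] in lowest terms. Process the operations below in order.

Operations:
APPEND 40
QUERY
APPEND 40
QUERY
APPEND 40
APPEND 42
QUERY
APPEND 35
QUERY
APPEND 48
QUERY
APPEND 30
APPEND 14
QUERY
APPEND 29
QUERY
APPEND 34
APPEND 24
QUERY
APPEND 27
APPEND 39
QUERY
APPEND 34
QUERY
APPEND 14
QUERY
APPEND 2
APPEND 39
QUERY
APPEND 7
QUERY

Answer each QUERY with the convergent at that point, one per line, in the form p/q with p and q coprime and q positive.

APPEND 40: p_0 = 40·1 + 0 = 40, q_0 = 40·0 + 1 = 1 → 40/1
APPEND 40: p_1 = 40·40 + 1 = 1601, q_1 = 40·1 + 0 = 40 → 1601/40
APPEND 40: p_2 = 40·1601 + 40 = 64080, q_2 = 40·40 + 1 = 1601 → 64080/1601
APPEND 42: p_3 = 42·64080 + 1601 = 2692961, q_3 = 42·1601 + 40 = 67282 → 2692961/67282
APPEND 35: p_4 = 35·2692961 + 64080 = 94317715, q_4 = 35·67282 + 1601 = 2356471 → 94317715/2356471
APPEND 48: p_5 = 48·94317715 + 2692961 = 4529943281, q_5 = 48·2356471 + 67282 = 113177890 → 4529943281/113177890
APPEND 30: p_6 = 30·4529943281 + 94317715 = 135992616145, q_6 = 30·113177890 + 2356471 = 3397693171 → 135992616145/3397693171
APPEND 14: p_7 = 14·135992616145 + 4529943281 = 1908426569311, q_7 = 14·3397693171 + 113177890 = 47680882284 → 1908426569311/47680882284
APPEND 29: p_8 = 29·1908426569311 + 135992616145 = 55480363126164, q_8 = 29·47680882284 + 3397693171 = 1386143279407 → 55480363126164/1386143279407
APPEND 34: p_9 = 34·55480363126164 + 1908426569311 = 1888240772858887, q_9 = 34·1386143279407 + 47680882284 = 47176552382122 → 1888240772858887/47176552382122
APPEND 24: p_10 = 24·1888240772858887 + 55480363126164 = 45373258911739452, q_10 = 24·47176552382122 + 1386143279407 = 1133623400450335 → 45373258911739452/1133623400450335
APPEND 27: p_11 = 27·45373258911739452 + 1888240772858887 = 1226966231389824091, q_11 = 27·1133623400450335 + 47176552382122 = 30655008364541167 → 1226966231389824091/30655008364541167
APPEND 39: p_12 = 39·1226966231389824091 + 45373258911739452 = 47897056283114879001, q_12 = 39·30655008364541167 + 1133623400450335 = 1196678949617555848 → 47897056283114879001/1196678949617555848
APPEND 34: p_13 = 34·47897056283114879001 + 1226966231389824091 = 1629726879857295710125, q_13 = 34·1196678949617555848 + 30655008364541167 = 40717739295361439999 → 1629726879857295710125/40717739295361439999
APPEND 14: p_14 = 14·1629726879857295710125 + 47897056283114879001 = 22864073374285254820751, q_14 = 14·40717739295361439999 + 1196678949617555848 = 571245029084677715834 → 22864073374285254820751/571245029084677715834
APPEND 2: p_15 = 2·22864073374285254820751 + 1629726879857295710125 = 47357873628427805351627, q_15 = 2·571245029084677715834 + 40717739295361439999 = 1183207797464716871667 → 47357873628427805351627/1183207797464716871667
APPEND 39: p_16 = 39·47357873628427805351627 + 22864073374285254820751 = 1869821144882969663534204, q_16 = 39·1183207797464716871667 + 571245029084677715834 = 46716349130208635710847 → 1869821144882969663534204/46716349130208635710847
APPEND 7: p_17 = 7·1869821144882969663534204 + 47357873628427805351627 = 13136105887809215450091055, q_17 = 7·46716349130208635710847 + 1183207797464716871667 = 328197651708925166847596 → 13136105887809215450091055/328197651708925166847596

40/1
1601/40
2692961/67282
94317715/2356471
4529943281/113177890
1908426569311/47680882284
55480363126164/1386143279407
45373258911739452/1133623400450335
47897056283114879001/1196678949617555848
1629726879857295710125/40717739295361439999
22864073374285254820751/571245029084677715834
1869821144882969663534204/46716349130208635710847
13136105887809215450091055/328197651708925166847596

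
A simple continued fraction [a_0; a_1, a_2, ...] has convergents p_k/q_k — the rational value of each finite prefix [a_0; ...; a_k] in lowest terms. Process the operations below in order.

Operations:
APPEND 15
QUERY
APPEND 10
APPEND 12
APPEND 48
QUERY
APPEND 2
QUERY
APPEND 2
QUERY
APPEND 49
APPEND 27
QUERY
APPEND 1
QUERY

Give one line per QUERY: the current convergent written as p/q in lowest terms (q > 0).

APPEND 15: p_0 = 15·1 + 0 = 15, q_0 = 15·0 + 1 = 1 → 15/1
APPEND 10: p_1 = 10·15 + 1 = 151, q_1 = 10·1 + 0 = 10 → 151/10
APPEND 12: p_2 = 12·151 + 15 = 1827, q_2 = 12·10 + 1 = 121 → 1827/121
APPEND 48: p_3 = 48·1827 + 151 = 87847, q_3 = 48·121 + 10 = 5818 → 87847/5818
APPEND 2: p_4 = 2·87847 + 1827 = 177521, q_4 = 2·5818 + 121 = 11757 → 177521/11757
APPEND 2: p_5 = 2·177521 + 87847 = 442889, q_5 = 2·11757 + 5818 = 29332 → 442889/29332
APPEND 49: p_6 = 49·442889 + 177521 = 21879082, q_6 = 49·29332 + 11757 = 1449025 → 21879082/1449025
APPEND 27: p_7 = 27·21879082 + 442889 = 591178103, q_7 = 27·1449025 + 29332 = 39153007 → 591178103/39153007
APPEND 1: p_8 = 1·591178103 + 21879082 = 613057185, q_8 = 1·39153007 + 1449025 = 40602032 → 613057185/40602032

15/1
87847/5818
177521/11757
442889/29332
591178103/39153007
613057185/40602032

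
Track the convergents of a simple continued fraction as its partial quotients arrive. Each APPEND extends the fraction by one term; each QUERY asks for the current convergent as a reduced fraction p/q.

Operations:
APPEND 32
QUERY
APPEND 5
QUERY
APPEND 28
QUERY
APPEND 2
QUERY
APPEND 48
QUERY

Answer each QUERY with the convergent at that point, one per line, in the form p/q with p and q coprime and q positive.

APPEND 32: p_0 = 32·1 + 0 = 32, q_0 = 32·0 + 1 = 1 → 32/1
APPEND 5: p_1 = 5·32 + 1 = 161, q_1 = 5·1 + 0 = 5 → 161/5
APPEND 28: p_2 = 28·161 + 32 = 4540, q_2 = 28·5 + 1 = 141 → 4540/141
APPEND 2: p_3 = 2·4540 + 161 = 9241, q_3 = 2·141 + 5 = 287 → 9241/287
APPEND 48: p_4 = 48·9241 + 4540 = 448108, q_4 = 48·287 + 141 = 13917 → 448108/13917

32/1
161/5
4540/141
9241/287
448108/13917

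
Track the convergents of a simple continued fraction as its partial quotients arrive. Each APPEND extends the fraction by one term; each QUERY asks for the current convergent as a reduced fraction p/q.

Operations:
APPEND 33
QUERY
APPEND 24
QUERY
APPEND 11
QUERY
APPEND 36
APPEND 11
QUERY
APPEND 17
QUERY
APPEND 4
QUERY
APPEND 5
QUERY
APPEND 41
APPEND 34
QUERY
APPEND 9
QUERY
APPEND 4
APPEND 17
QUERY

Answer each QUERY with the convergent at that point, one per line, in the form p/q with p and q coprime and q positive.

33/1
793/24
8756/265
3484855/105469
59558544/1802537
241719031/7315617
1268153699/38380622
1777292857159/53789698668
16047871735121/485688209131
1137517128295052/34426911307395

APPEND 33: p_0 = 33·1 + 0 = 33, q_0 = 33·0 + 1 = 1 → 33/1
APPEND 24: p_1 = 24·33 + 1 = 793, q_1 = 24·1 + 0 = 24 → 793/24
APPEND 11: p_2 = 11·793 + 33 = 8756, q_2 = 11·24 + 1 = 265 → 8756/265
APPEND 36: p_3 = 36·8756 + 793 = 316009, q_3 = 36·265 + 24 = 9564 → 316009/9564
APPEND 11: p_4 = 11·316009 + 8756 = 3484855, q_4 = 11·9564 + 265 = 105469 → 3484855/105469
APPEND 17: p_5 = 17·3484855 + 316009 = 59558544, q_5 = 17·105469 + 9564 = 1802537 → 59558544/1802537
APPEND 4: p_6 = 4·59558544 + 3484855 = 241719031, q_6 = 4·1802537 + 105469 = 7315617 → 241719031/7315617
APPEND 5: p_7 = 5·241719031 + 59558544 = 1268153699, q_7 = 5·7315617 + 1802537 = 38380622 → 1268153699/38380622
APPEND 41: p_8 = 41·1268153699 + 241719031 = 52236020690, q_8 = 41·38380622 + 7315617 = 1580921119 → 52236020690/1580921119
APPEND 34: p_9 = 34·52236020690 + 1268153699 = 1777292857159, q_9 = 34·1580921119 + 38380622 = 53789698668 → 1777292857159/53789698668
APPEND 9: p_10 = 9·1777292857159 + 52236020690 = 16047871735121, q_10 = 9·53789698668 + 1580921119 = 485688209131 → 16047871735121/485688209131
APPEND 4: p_11 = 4·16047871735121 + 1777292857159 = 65968779797643, q_11 = 4·485688209131 + 53789698668 = 1996542535192 → 65968779797643/1996542535192
APPEND 17: p_12 = 17·65968779797643 + 16047871735121 = 1137517128295052, q_12 = 17·1996542535192 + 485688209131 = 34426911307395 → 1137517128295052/34426911307395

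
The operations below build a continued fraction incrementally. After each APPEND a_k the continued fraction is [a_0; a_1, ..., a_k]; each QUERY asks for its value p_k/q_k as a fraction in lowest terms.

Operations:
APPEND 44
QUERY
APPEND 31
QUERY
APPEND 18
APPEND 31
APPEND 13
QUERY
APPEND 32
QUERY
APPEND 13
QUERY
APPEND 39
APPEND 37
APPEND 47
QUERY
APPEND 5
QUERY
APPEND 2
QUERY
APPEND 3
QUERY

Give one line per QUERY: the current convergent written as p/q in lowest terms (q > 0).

44/1
1365/31
9961801/226239
319542031/7257008
4164008204/94567343
283321308242968/6434411755021
1422631192116563/32308882527693
3128583692476094/71052176810407
10808382269544845/245465412958914

APPEND 44: p_0 = 44·1 + 0 = 44, q_0 = 44·0 + 1 = 1 → 44/1
APPEND 31: p_1 = 31·44 + 1 = 1365, q_1 = 31·1 + 0 = 31 → 1365/31
APPEND 18: p_2 = 18·1365 + 44 = 24614, q_2 = 18·31 + 1 = 559 → 24614/559
APPEND 31: p_3 = 31·24614 + 1365 = 764399, q_3 = 31·559 + 31 = 17360 → 764399/17360
APPEND 13: p_4 = 13·764399 + 24614 = 9961801, q_4 = 13·17360 + 559 = 226239 → 9961801/226239
APPEND 32: p_5 = 32·9961801 + 764399 = 319542031, q_5 = 32·226239 + 17360 = 7257008 → 319542031/7257008
APPEND 13: p_6 = 13·319542031 + 9961801 = 4164008204, q_6 = 13·7257008 + 226239 = 94567343 → 4164008204/94567343
APPEND 39: p_7 = 39·4164008204 + 319542031 = 162715861987, q_7 = 39·94567343 + 7257008 = 3695383385 → 162715861987/3695383385
APPEND 37: p_8 = 37·162715861987 + 4164008204 = 6024650901723, q_8 = 37·3695383385 + 94567343 = 136823752588 → 6024650901723/136823752588
APPEND 47: p_9 = 47·6024650901723 + 162715861987 = 283321308242968, q_9 = 47·136823752588 + 3695383385 = 6434411755021 → 283321308242968/6434411755021
APPEND 5: p_10 = 5·283321308242968 + 6024650901723 = 1422631192116563, q_10 = 5·6434411755021 + 136823752588 = 32308882527693 → 1422631192116563/32308882527693
APPEND 2: p_11 = 2·1422631192116563 + 283321308242968 = 3128583692476094, q_11 = 2·32308882527693 + 6434411755021 = 71052176810407 → 3128583692476094/71052176810407
APPEND 3: p_12 = 3·3128583692476094 + 1422631192116563 = 10808382269544845, q_12 = 3·71052176810407 + 32308882527693 = 245465412958914 → 10808382269544845/245465412958914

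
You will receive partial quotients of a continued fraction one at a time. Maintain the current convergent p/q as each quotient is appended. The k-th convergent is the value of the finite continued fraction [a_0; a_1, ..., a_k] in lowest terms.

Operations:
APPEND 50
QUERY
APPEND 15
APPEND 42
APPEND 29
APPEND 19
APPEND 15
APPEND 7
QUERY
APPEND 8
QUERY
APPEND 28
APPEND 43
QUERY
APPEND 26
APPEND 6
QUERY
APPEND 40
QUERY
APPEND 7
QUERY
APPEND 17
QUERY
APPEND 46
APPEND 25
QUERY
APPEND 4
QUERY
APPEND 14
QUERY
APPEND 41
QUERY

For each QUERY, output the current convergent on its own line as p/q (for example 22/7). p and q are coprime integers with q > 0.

APPEND 50: p_0 = 50·1 + 0 = 50, q_0 = 50·0 + 1 = 1 → 50/1
APPEND 15: p_1 = 15·50 + 1 = 751, q_1 = 15·1 + 0 = 15 → 751/15
APPEND 42: p_2 = 42·751 + 50 = 31592, q_2 = 42·15 + 1 = 631 → 31592/631
APPEND 29: p_3 = 29·31592 + 751 = 916919, q_3 = 29·631 + 15 = 18314 → 916919/18314
APPEND 19: p_4 = 19·916919 + 31592 = 17453053, q_4 = 19·18314 + 631 = 348597 → 17453053/348597
APPEND 15: p_5 = 15·17453053 + 916919 = 262712714, q_5 = 15·348597 + 18314 = 5247269 → 262712714/5247269
APPEND 7: p_6 = 7·262712714 + 17453053 = 1856442051, q_6 = 7·5247269 + 348597 = 37079480 → 1856442051/37079480
APPEND 8: p_7 = 8·1856442051 + 262712714 = 15114249122, q_7 = 8·37079480 + 5247269 = 301883109 → 15114249122/301883109
APPEND 28: p_8 = 28·15114249122 + 1856442051 = 425055417467, q_8 = 28·301883109 + 37079480 = 8489806532 → 425055417467/8489806532
APPEND 43: p_9 = 43·425055417467 + 15114249122 = 18292497200203, q_9 = 43·8489806532 + 301883109 = 365363563985 → 18292497200203/365363563985
APPEND 26: p_10 = 26·18292497200203 + 425055417467 = 476029982622745, q_10 = 26·365363563985 + 8489806532 = 9507942470142 → 476029982622745/9507942470142
APPEND 6: p_11 = 6·476029982622745 + 18292497200203 = 2874472392936673, q_11 = 6·9507942470142 + 365363563985 = 57413018384837 → 2874472392936673/57413018384837
APPEND 40: p_12 = 40·2874472392936673 + 476029982622745 = 115454925700089665, q_12 = 40·57413018384837 + 9507942470142 = 2306028677863622 → 115454925700089665/2306028677863622
APPEND 7: p_13 = 7·115454925700089665 + 2874472392936673 = 811058952293564328, q_13 = 7·2306028677863622 + 57413018384837 = 16199613763430191 → 811058952293564328/16199613763430191
APPEND 17: p_14 = 17·811058952293564328 + 115454925700089665 = 13903457114690683241, q_14 = 17·16199613763430191 + 2306028677863622 = 277699462656176869 → 13903457114690683241/277699462656176869
APPEND 46: p_15 = 46·13903457114690683241 + 811058952293564328 = 640370086228064993414, q_15 = 46·277699462656176869 + 16199613763430191 = 12790374895947566165 → 640370086228064993414/12790374895947566165
APPEND 25: p_16 = 25·640370086228064993414 + 13903457114690683241 = 16023155612816315518591, q_16 = 25·12790374895947566165 + 277699462656176869 = 320037071861345330994 → 16023155612816315518591/320037071861345330994
APPEND 4: p_17 = 4·16023155612816315518591 + 640370086228064993414 = 64732992537493327067778, q_17 = 4·320037071861345330994 + 12790374895947566165 = 1292938662341328890141 → 64732992537493327067778/1292938662341328890141
APPEND 14: p_18 = 14·64732992537493327067778 + 16023155612816315518591 = 922285051137722894467483, q_18 = 14·1292938662341328890141 + 320037071861345330994 = 18421178344639949792968 → 922285051137722894467483/18421178344639949792968
APPEND 41: p_19 = 41·922285051137722894467483 + 64732992537493327067778 = 37878420089184132000234581, q_19 = 41·18421178344639949792968 + 1292938662341328890141 = 756561250792579270401829 → 37878420089184132000234581/756561250792579270401829

50/1
1856442051/37079480
15114249122/301883109
18292497200203/365363563985
2874472392936673/57413018384837
115454925700089665/2306028677863622
811058952293564328/16199613763430191
13903457114690683241/277699462656176869
16023155612816315518591/320037071861345330994
64732992537493327067778/1292938662341328890141
922285051137722894467483/18421178344639949792968
37878420089184132000234581/756561250792579270401829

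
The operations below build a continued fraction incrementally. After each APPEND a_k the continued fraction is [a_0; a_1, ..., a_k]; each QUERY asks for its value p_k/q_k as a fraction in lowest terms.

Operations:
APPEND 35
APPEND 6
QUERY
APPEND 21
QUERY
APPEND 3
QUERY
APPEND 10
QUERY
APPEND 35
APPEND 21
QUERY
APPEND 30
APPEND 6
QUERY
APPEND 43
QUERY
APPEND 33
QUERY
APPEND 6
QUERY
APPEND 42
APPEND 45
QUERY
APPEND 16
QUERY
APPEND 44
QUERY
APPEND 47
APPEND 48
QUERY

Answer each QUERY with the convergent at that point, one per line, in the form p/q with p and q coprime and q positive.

211/6
4466/127
13609/387
140556/3997
103735005/2949919
18805634319/534777031
811759258936/23084050185
26806861179207/762308433136
161652926334178/4596934649001
306891992450994913/8727107300752011
4917088108983133291/139827550375723354
216658768787708859717/6161139323832579587
489234861383090086779237/13912403176308166848851

APPEND 35: p_0 = 35·1 + 0 = 35, q_0 = 35·0 + 1 = 1 → 35/1
APPEND 6: p_1 = 6·35 + 1 = 211, q_1 = 6·1 + 0 = 6 → 211/6
APPEND 21: p_2 = 21·211 + 35 = 4466, q_2 = 21·6 + 1 = 127 → 4466/127
APPEND 3: p_3 = 3·4466 + 211 = 13609, q_3 = 3·127 + 6 = 387 → 13609/387
APPEND 10: p_4 = 10·13609 + 4466 = 140556, q_4 = 10·387 + 127 = 3997 → 140556/3997
APPEND 35: p_5 = 35·140556 + 13609 = 4933069, q_5 = 35·3997 + 387 = 140282 → 4933069/140282
APPEND 21: p_6 = 21·4933069 + 140556 = 103735005, q_6 = 21·140282 + 3997 = 2949919 → 103735005/2949919
APPEND 30: p_7 = 30·103735005 + 4933069 = 3116983219, q_7 = 30·2949919 + 140282 = 88637852 → 3116983219/88637852
APPEND 6: p_8 = 6·3116983219 + 103735005 = 18805634319, q_8 = 6·88637852 + 2949919 = 534777031 → 18805634319/534777031
APPEND 43: p_9 = 43·18805634319 + 3116983219 = 811759258936, q_9 = 43·534777031 + 88637852 = 23084050185 → 811759258936/23084050185
APPEND 33: p_10 = 33·811759258936 + 18805634319 = 26806861179207, q_10 = 33·23084050185 + 534777031 = 762308433136 → 26806861179207/762308433136
APPEND 6: p_11 = 6·26806861179207 + 811759258936 = 161652926334178, q_11 = 6·762308433136 + 23084050185 = 4596934649001 → 161652926334178/4596934649001
APPEND 42: p_12 = 42·161652926334178 + 26806861179207 = 6816229767214683, q_12 = 42·4596934649001 + 762308433136 = 193833563691178 → 6816229767214683/193833563691178
APPEND 45: p_13 = 45·6816229767214683 + 161652926334178 = 306891992450994913, q_13 = 45·193833563691178 + 4596934649001 = 8727107300752011 → 306891992450994913/8727107300752011
APPEND 16: p_14 = 16·306891992450994913 + 6816229767214683 = 4917088108983133291, q_14 = 16·8727107300752011 + 193833563691178 = 139827550375723354 → 4917088108983133291/139827550375723354
APPEND 44: p_15 = 44·4917088108983133291 + 306891992450994913 = 216658768787708859717, q_15 = 44·139827550375723354 + 8727107300752011 = 6161139323832579587 → 216658768787708859717/6161139323832579587
APPEND 47: p_16 = 47·216658768787708859717 + 4917088108983133291 = 10187879221131299539990, q_16 = 47·6161139323832579587 + 139827550375723354 = 289713375770506963943 → 10187879221131299539990/289713375770506963943
APPEND 48: p_17 = 48·10187879221131299539990 + 216658768787708859717 = 489234861383090086779237, q_17 = 48·289713375770506963943 + 6161139323832579587 = 13912403176308166848851 → 489234861383090086779237/13912403176308166848851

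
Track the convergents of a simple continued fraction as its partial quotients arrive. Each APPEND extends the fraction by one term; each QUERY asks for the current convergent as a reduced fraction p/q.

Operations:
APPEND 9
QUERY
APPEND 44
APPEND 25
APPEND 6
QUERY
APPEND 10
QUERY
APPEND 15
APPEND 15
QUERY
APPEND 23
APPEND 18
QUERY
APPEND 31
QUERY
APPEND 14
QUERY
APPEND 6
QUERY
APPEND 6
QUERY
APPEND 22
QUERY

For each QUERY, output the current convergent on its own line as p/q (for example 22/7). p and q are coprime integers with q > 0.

APPEND 9: p_0 = 9·1 + 0 = 9, q_0 = 9·0 + 1 = 1 → 9/1
APPEND 44: p_1 = 44·9 + 1 = 397, q_1 = 44·1 + 0 = 44 → 397/44
APPEND 25: p_2 = 25·397 + 9 = 9934, q_2 = 25·44 + 1 = 1101 → 9934/1101
APPEND 6: p_3 = 6·9934 + 397 = 60001, q_3 = 6·1101 + 44 = 6650 → 60001/6650
APPEND 10: p_4 = 10·60001 + 9934 = 609944, q_4 = 10·6650 + 1101 = 67601 → 609944/67601
APPEND 15: p_5 = 15·609944 + 60001 = 9209161, q_5 = 15·67601 + 6650 = 1020665 → 9209161/1020665
APPEND 15: p_6 = 15·9209161 + 609944 = 138747359, q_6 = 15·1020665 + 67601 = 15377576 → 138747359/15377576
APPEND 23: p_7 = 23·138747359 + 9209161 = 3200398418, q_7 = 23·15377576 + 1020665 = 354704913 → 3200398418/354704913
APPEND 18: p_8 = 18·3200398418 + 138747359 = 57745918883, q_8 = 18·354704913 + 15377576 = 6400066010 → 57745918883/6400066010
APPEND 31: p_9 = 31·57745918883 + 3200398418 = 1793323883791, q_9 = 31·6400066010 + 354704913 = 198756751223 → 1793323883791/198756751223
APPEND 14: p_10 = 14·1793323883791 + 57745918883 = 25164280291957, q_10 = 14·198756751223 + 6400066010 = 2788994583132 → 25164280291957/2788994583132
APPEND 6: p_11 = 6·25164280291957 + 1793323883791 = 152779005635533, q_11 = 6·2788994583132 + 198756751223 = 16932724250015 → 152779005635533/16932724250015
APPEND 6: p_12 = 6·152779005635533 + 25164280291957 = 941838314105155, q_12 = 6·16932724250015 + 2788994583132 = 104385340083222 → 941838314105155/104385340083222
APPEND 22: p_13 = 22·941838314105155 + 152779005635533 = 20873221915948943, q_13 = 22·104385340083222 + 16932724250015 = 2313410206080899 → 20873221915948943/2313410206080899

9/1
60001/6650
609944/67601
138747359/15377576
57745918883/6400066010
1793323883791/198756751223
25164280291957/2788994583132
152779005635533/16932724250015
941838314105155/104385340083222
20873221915948943/2313410206080899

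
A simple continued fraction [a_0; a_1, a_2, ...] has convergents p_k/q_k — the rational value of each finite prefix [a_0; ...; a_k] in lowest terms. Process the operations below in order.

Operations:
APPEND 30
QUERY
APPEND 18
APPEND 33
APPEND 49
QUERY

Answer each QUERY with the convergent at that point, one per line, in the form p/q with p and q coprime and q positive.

30/1
876808/29173

APPEND 30: p_0 = 30·1 + 0 = 30, q_0 = 30·0 + 1 = 1 → 30/1
APPEND 18: p_1 = 18·30 + 1 = 541, q_1 = 18·1 + 0 = 18 → 541/18
APPEND 33: p_2 = 33·541 + 30 = 17883, q_2 = 33·18 + 1 = 595 → 17883/595
APPEND 49: p_3 = 49·17883 + 541 = 876808, q_3 = 49·595 + 18 = 29173 → 876808/29173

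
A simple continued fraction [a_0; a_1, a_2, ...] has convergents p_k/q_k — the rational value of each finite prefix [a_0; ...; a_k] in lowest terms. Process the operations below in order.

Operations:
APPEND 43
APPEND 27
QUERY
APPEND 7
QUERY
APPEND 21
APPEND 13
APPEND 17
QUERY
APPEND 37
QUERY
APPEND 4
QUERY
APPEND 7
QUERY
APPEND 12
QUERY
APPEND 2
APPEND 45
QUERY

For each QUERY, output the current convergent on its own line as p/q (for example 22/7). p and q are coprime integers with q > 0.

APPEND 43: p_0 = 43·1 + 0 = 43, q_0 = 43·0 + 1 = 1 → 43/1
APPEND 27: p_1 = 27·43 + 1 = 1162, q_1 = 27·1 + 0 = 27 → 1162/27
APPEND 7: p_2 = 7·1162 + 43 = 8177, q_2 = 7·27 + 1 = 190 → 8177/190
APPEND 21: p_3 = 21·8177 + 1162 = 172879, q_3 = 21·190 + 27 = 4017 → 172879/4017
APPEND 13: p_4 = 13·172879 + 8177 = 2255604, q_4 = 13·4017 + 190 = 52411 → 2255604/52411
APPEND 17: p_5 = 17·2255604 + 172879 = 38518147, q_5 = 17·52411 + 4017 = 895004 → 38518147/895004
APPEND 37: p_6 = 37·38518147 + 2255604 = 1427427043, q_6 = 37·895004 + 52411 = 33167559 → 1427427043/33167559
APPEND 4: p_7 = 4·1427427043 + 38518147 = 5748226319, q_7 = 4·33167559 + 895004 = 133565240 → 5748226319/133565240
APPEND 7: p_8 = 7·5748226319 + 1427427043 = 41665011276, q_8 = 7·133565240 + 33167559 = 968124239 → 41665011276/968124239
APPEND 12: p_9 = 12·41665011276 + 5748226319 = 505728361631, q_9 = 12·968124239 + 133565240 = 11751056108 → 505728361631/11751056108
APPEND 2: p_10 = 2·505728361631 + 41665011276 = 1053121734538, q_10 = 2·11751056108 + 968124239 = 24470236455 → 1053121734538/24470236455
APPEND 45: p_11 = 45·1053121734538 + 505728361631 = 47896206415841, q_11 = 45·24470236455 + 11751056108 = 1112911696583 → 47896206415841/1112911696583

1162/27
8177/190
38518147/895004
1427427043/33167559
5748226319/133565240
41665011276/968124239
505728361631/11751056108
47896206415841/1112911696583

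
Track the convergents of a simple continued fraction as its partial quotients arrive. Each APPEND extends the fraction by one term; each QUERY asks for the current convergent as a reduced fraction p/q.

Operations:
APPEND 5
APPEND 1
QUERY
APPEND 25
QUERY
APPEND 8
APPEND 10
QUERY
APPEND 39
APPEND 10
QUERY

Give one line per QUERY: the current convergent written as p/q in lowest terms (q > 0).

6/1
155/26
12615/2116
4944925/829446

APPEND 5: p_0 = 5·1 + 0 = 5, q_0 = 5·0 + 1 = 1 → 5/1
APPEND 1: p_1 = 1·5 + 1 = 6, q_1 = 1·1 + 0 = 1 → 6/1
APPEND 25: p_2 = 25·6 + 5 = 155, q_2 = 25·1 + 1 = 26 → 155/26
APPEND 8: p_3 = 8·155 + 6 = 1246, q_3 = 8·26 + 1 = 209 → 1246/209
APPEND 10: p_4 = 10·1246 + 155 = 12615, q_4 = 10·209 + 26 = 2116 → 12615/2116
APPEND 39: p_5 = 39·12615 + 1246 = 493231, q_5 = 39·2116 + 209 = 82733 → 493231/82733
APPEND 10: p_6 = 10·493231 + 12615 = 4944925, q_6 = 10·82733 + 2116 = 829446 → 4944925/829446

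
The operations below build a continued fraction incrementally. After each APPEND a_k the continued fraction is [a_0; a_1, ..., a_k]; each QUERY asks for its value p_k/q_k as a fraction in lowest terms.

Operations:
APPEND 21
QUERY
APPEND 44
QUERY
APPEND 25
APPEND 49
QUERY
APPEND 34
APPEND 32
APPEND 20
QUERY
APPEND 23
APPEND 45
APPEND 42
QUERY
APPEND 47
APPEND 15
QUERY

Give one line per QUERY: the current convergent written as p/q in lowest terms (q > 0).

21/1
925/44
1135079/53993
24775449892/1178509043
1080938078708593/51417645541624
763528128927737863/36319211495600839

APPEND 21: p_0 = 21·1 + 0 = 21, q_0 = 21·0 + 1 = 1 → 21/1
APPEND 44: p_1 = 44·21 + 1 = 925, q_1 = 44·1 + 0 = 44 → 925/44
APPEND 25: p_2 = 25·925 + 21 = 23146, q_2 = 25·44 + 1 = 1101 → 23146/1101
APPEND 49: p_3 = 49·23146 + 925 = 1135079, q_3 = 49·1101 + 44 = 53993 → 1135079/53993
APPEND 34: p_4 = 34·1135079 + 23146 = 38615832, q_4 = 34·53993 + 1101 = 1836863 → 38615832/1836863
APPEND 32: p_5 = 32·38615832 + 1135079 = 1236841703, q_5 = 32·1836863 + 53993 = 58833609 → 1236841703/58833609
APPEND 20: p_6 = 20·1236841703 + 38615832 = 24775449892, q_6 = 20·58833609 + 1836863 = 1178509043 → 24775449892/1178509043
APPEND 23: p_7 = 23·24775449892 + 1236841703 = 571072189219, q_7 = 23·1178509043 + 58833609 = 27164541598 → 571072189219/27164541598
APPEND 45: p_8 = 45·571072189219 + 24775449892 = 25723023964747, q_8 = 45·27164541598 + 1178509043 = 1223582880953 → 25723023964747/1223582880953
APPEND 42: p_9 = 42·25723023964747 + 571072189219 = 1080938078708593, q_9 = 42·1223582880953 + 27164541598 = 51417645541624 → 1080938078708593/51417645541624
APPEND 47: p_10 = 47·1080938078708593 + 25723023964747 = 50829812723268618, q_10 = 47·51417645541624 + 1223582880953 = 2417852923337281 → 50829812723268618/2417852923337281
APPEND 15: p_11 = 15·50829812723268618 + 1080938078708593 = 763528128927737863, q_11 = 15·2417852923337281 + 51417645541624 = 36319211495600839 → 763528128927737863/36319211495600839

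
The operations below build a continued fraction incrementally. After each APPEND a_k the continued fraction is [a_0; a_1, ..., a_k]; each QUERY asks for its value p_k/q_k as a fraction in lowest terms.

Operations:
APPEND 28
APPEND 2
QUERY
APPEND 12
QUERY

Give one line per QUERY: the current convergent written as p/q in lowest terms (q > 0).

APPEND 28: p_0 = 28·1 + 0 = 28, q_0 = 28·0 + 1 = 1 → 28/1
APPEND 2: p_1 = 2·28 + 1 = 57, q_1 = 2·1 + 0 = 2 → 57/2
APPEND 12: p_2 = 12·57 + 28 = 712, q_2 = 12·2 + 1 = 25 → 712/25

57/2
712/25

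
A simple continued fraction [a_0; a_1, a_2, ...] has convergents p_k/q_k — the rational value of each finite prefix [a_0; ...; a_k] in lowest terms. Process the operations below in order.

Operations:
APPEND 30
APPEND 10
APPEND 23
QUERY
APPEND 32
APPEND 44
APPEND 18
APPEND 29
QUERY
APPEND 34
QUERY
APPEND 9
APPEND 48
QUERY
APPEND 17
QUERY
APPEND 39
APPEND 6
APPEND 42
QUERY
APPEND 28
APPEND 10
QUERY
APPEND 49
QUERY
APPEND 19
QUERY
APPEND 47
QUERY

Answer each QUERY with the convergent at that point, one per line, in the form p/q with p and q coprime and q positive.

APPEND 30: p_0 = 30·1 + 0 = 30, q_0 = 30·0 + 1 = 1 → 30/1
APPEND 10: p_1 = 10·30 + 1 = 301, q_1 = 10·1 + 0 = 10 → 301/10
APPEND 23: p_2 = 23·301 + 30 = 6953, q_2 = 23·10 + 1 = 231 → 6953/231
APPEND 32: p_3 = 32·6953 + 301 = 222797, q_3 = 32·231 + 10 = 7402 → 222797/7402
APPEND 44: p_4 = 44·222797 + 6953 = 9810021, q_4 = 44·7402 + 231 = 325919 → 9810021/325919
APPEND 18: p_5 = 18·9810021 + 222797 = 176803175, q_5 = 18·325919 + 7402 = 5873944 → 176803175/5873944
APPEND 29: p_6 = 29·176803175 + 9810021 = 5137102096, q_6 = 29·5873944 + 325919 = 170670295 → 5137102096/170670295
APPEND 34: p_7 = 34·5137102096 + 176803175 = 174838274439, q_7 = 34·170670295 + 5873944 = 5808663974 → 174838274439/5808663974
APPEND 9: p_8 = 9·174838274439 + 5137102096 = 1578681572047, q_8 = 9·5808663974 + 170670295 = 52448646061 → 1578681572047/52448646061
APPEND 48: p_9 = 48·1578681572047 + 174838274439 = 75951553732695, q_9 = 48·52448646061 + 5808663974 = 2523343674902 → 75951553732695/2523343674902
APPEND 17: p_10 = 17·75951553732695 + 1578681572047 = 1292755095027862, q_10 = 17·2523343674902 + 52448646061 = 42949291119395 → 1292755095027862/42949291119395
APPEND 39: p_11 = 39·1292755095027862 + 75951553732695 = 50493400259819313, q_11 = 39·42949291119395 + 2523343674902 = 1677545697331307 → 50493400259819313/1677545697331307
APPEND 6: p_12 = 6·50493400259819313 + 1292755095027862 = 304253156653943740, q_12 = 6·1677545697331307 + 42949291119395 = 10108223475107237 → 304253156653943740/10108223475107237
APPEND 42: p_13 = 42·304253156653943740 + 50493400259819313 = 12829125979725456393, q_13 = 42·10108223475107237 + 1677545697331307 = 426222931651835261 → 12829125979725456393/426222931651835261
APPEND 28: p_14 = 28·12829125979725456393 + 304253156653943740 = 359519780588966722744, q_14 = 28·426222931651835261 + 10108223475107237 = 11944350309726494545 → 359519780588966722744/11944350309726494545
APPEND 10: p_15 = 10·359519780588966722744 + 12829125979725456393 = 3608026931869392683833, q_15 = 10·11944350309726494545 + 426222931651835261 = 119869726028916780711 → 3608026931869392683833/119869726028916780711
APPEND 49: p_16 = 49·3608026931869392683833 + 359519780588966722744 = 177152839442189208230561, q_16 = 49·119869726028916780711 + 11944350309726494545 = 5885560925726648749384 → 177152839442189208230561/5885560925726648749384
APPEND 19: p_17 = 19·177152839442189208230561 + 3608026931869392683833 = 3369511976333464349064492, q_17 = 19·5885560925726648749384 + 119869726028916780711 = 111945527314835243019007 → 3369511976333464349064492/111945527314835243019007
APPEND 47: p_18 = 47·3369511976333464349064492 + 177152839442189208230561 = 158544215727115013614261685, q_18 = 47·111945527314835243019007 + 5885560925726648749384 = 5267325344722983070642713 → 158544215727115013614261685/5267325344722983070642713

6953/231
5137102096/170670295
174838274439/5808663974
75951553732695/2523343674902
1292755095027862/42949291119395
12829125979725456393/426222931651835261
3608026931869392683833/119869726028916780711
177152839442189208230561/5885560925726648749384
3369511976333464349064492/111945527314835243019007
158544215727115013614261685/5267325344722983070642713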